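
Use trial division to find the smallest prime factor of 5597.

29

5597 is odd.
Digit sum 26, not divisible by 3.
Ends in 7: not divisible by 5.
7: 5597 = 7·799 + 4
11: 5597 = 11·508 + 9
13: 5597 = 13·430 + 7
17: 5597 = 17·329 + 4
19: 5597 = 19·294 + 11
23: 5597 = 23·243 + 8
29: 5597 = 29·193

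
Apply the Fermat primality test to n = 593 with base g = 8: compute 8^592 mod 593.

1

8^1 ≡ 8 (mod 593)
8^2 ≡ 8^2 = 64 ≡ 64 (mod 593)
8^4 ≡ 64^2 = 4096 ≡ 538 (mod 593)
8^8 ≡ 538^2 = 289444 ≡ 60 (mod 593)
8^16 ≡ 60^2 = 3600 ≡ 42 (mod 593)
8^32 ≡ 42^2 = 1764 ≡ 578 (mod 593)
8^64 ≡ 578^2 = 334084 ≡ 225 (mod 593)
8^128 ≡ 225^2 = 50625 ≡ 220 (mod 593)
8^256 ≡ 220^2 = 48400 ≡ 367 (mod 593)
8^512 ≡ 367^2 = 134689 ≡ 78 (mod 593)
592 = 512 + 64 + 16 in binary powers of 2.
So 8^592 ≡ 78 · 225 · 42 ≡ 1 (mod 593).
Since the result is 1, base 8 gives no evidence that 593 is composite.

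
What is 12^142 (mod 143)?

12^1 ≡ 12 (mod 143)
12^2 ≡ 12^2 = 144 ≡ 1 (mod 143)
12^4 ≡ 1^2 = 1 ≡ 1 (mod 143)
12^8 ≡ 1^2 = 1 ≡ 1 (mod 143)
12^16 ≡ 1^2 = 1 ≡ 1 (mod 143)
12^32 ≡ 1^2 = 1 ≡ 1 (mod 143)
12^64 ≡ 1^2 = 1 ≡ 1 (mod 143)
12^128 ≡ 1^2 = 1 ≡ 1 (mod 143)
142 = 128 + 8 + 4 + 2 in binary powers of 2.
So 12^142 ≡ 1 · 1 · 1 · 1 ≡ 1 (mod 143).
Since the result is 1, base 12 gives no evidence that 143 is composite.

1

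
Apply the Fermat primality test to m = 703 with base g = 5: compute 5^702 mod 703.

5^1 ≡ 5 (mod 703)
5^2 ≡ 5^2 = 25 ≡ 25 (mod 703)
5^4 ≡ 25^2 = 625 ≡ 625 (mod 703)
5^8 ≡ 625^2 = 390625 ≡ 460 (mod 703)
5^16 ≡ 460^2 = 211600 ≡ 700 (mod 703)
5^32 ≡ 700^2 = 490000 ≡ 9 (mod 703)
5^64 ≡ 9^2 = 81 ≡ 81 (mod 703)
5^128 ≡ 81^2 = 6561 ≡ 234 (mod 703)
5^256 ≡ 234^2 = 54756 ≡ 625 (mod 703)
5^512 ≡ 625^2 = 390625 ≡ 460 (mod 703)
702 = 512 + 128 + 32 + 16 + 8 + 4 + 2 in binary powers of 2.
So 5^702 ≡ 460 · 234 · 9 · 700 · 460 · 625 · 25 ≡ 628 (mod 703).
Since 628 ≠ 1, base 5 is a Fermat witness: 703 is composite.

628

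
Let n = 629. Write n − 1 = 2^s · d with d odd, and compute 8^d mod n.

230

629 − 1 = 628 = 2^2 · 157, so d = 157.
8^1 ≡ 8 (mod 629)
8^2 ≡ 8^2 = 64 ≡ 64 (mod 629)
8^4 ≡ 64^2 = 4096 ≡ 322 (mod 629)
8^8 ≡ 322^2 = 103684 ≡ 528 (mod 629)
8^16 ≡ 528^2 = 278784 ≡ 137 (mod 629)
8^32 ≡ 137^2 = 18769 ≡ 528 (mod 629)
8^64 ≡ 528^2 = 278784 ≡ 137 (mod 629)
8^128 ≡ 137^2 = 18769 ≡ 528 (mod 629)
157 = 128 + 16 + 8 + 4 + 1 in binary powers of 2.
So 8^157 ≡ 528 · 137 · 528 · 322 · 8 ≡ 230 (mod 629).
Squaring chain: 230 → 64; never reaches −1, so base 8 is a Miller–Rabin witness that 629 is composite.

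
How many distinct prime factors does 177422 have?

5

177422 = 2 · 88711
88711 = 7 · 12673
12673 = 19 · 667
667 = 23 · 29
177422 = 2 · 7 · 19 · 23 · 29, which has 5 distinct prime factors.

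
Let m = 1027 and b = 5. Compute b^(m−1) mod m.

5^1 ≡ 5 (mod 1027)
5^2 ≡ 5^2 = 25 ≡ 25 (mod 1027)
5^4 ≡ 25^2 = 625 ≡ 625 (mod 1027)
5^8 ≡ 625^2 = 390625 ≡ 365 (mod 1027)
5^16 ≡ 365^2 = 133225 ≡ 742 (mod 1027)
5^32 ≡ 742^2 = 550564 ≡ 92 (mod 1027)
5^64 ≡ 92^2 = 8464 ≡ 248 (mod 1027)
5^128 ≡ 248^2 = 61504 ≡ 911 (mod 1027)
5^256 ≡ 911^2 = 829921 ≡ 105 (mod 1027)
5^512 ≡ 105^2 = 11025 ≡ 755 (mod 1027)
5^1024 ≡ 755^2 = 570025 ≡ 40 (mod 1027)
1026 = 1024 + 2 in binary powers of 2.
So 5^1026 ≡ 40 · 25 ≡ 1000 (mod 1027).
Since 1000 ≠ 1, base 5 is a Fermat witness: 1027 is composite.

1000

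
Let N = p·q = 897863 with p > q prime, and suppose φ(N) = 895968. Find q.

919

φ(n) = (p−1)(q−1) = n − (p+q) + 1, so p + q = 897863 − 895968 + 1 = 1896.
p and q are the roots of t² − 1896t + 897863 = 0.
Discriminant: 1896² − 4·897863 = 3594816 − 3591452 = 3364; √3364 = 58.
q = (1896 − 58)/2 = 919, p = (1896 + 58)/2 = 977.
Check: 919 · 977 = 897863.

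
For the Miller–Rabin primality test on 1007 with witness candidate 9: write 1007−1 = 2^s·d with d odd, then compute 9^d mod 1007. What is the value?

1007 − 1 = 1006 = 2^1 · 503, so d = 503.
9^1 ≡ 9 (mod 1007)
9^2 ≡ 9^2 = 81 ≡ 81 (mod 1007)
9^4 ≡ 81^2 = 6561 ≡ 519 (mod 1007)
9^8 ≡ 519^2 = 269361 ≡ 492 (mod 1007)
9^16 ≡ 492^2 = 242064 ≡ 384 (mod 1007)
9^32 ≡ 384^2 = 147456 ≡ 434 (mod 1007)
9^64 ≡ 434^2 = 188356 ≡ 47 (mod 1007)
9^128 ≡ 47^2 = 2209 ≡ 195 (mod 1007)
9^256 ≡ 195^2 = 38025 ≡ 766 (mod 1007)
503 = 256 + 128 + 64 + 32 + 16 + 4 + 2 + 1 in binary powers of 2.
So 9^503 ≡ 766 · 195 · 47 · 434 · 384 · 519 · 81 · 9 ≡ 188 (mod 1007).
Squaring chain: 188; never reaches −1, so base 9 is a Miller–Rabin witness that 1007 is composite.

188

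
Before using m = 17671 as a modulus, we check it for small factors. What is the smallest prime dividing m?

41

17671 is odd.
Digit sum 22, not divisible by 3.
Ends in 1: not divisible by 5.
7: 17671 = 7·2524 + 3
11: 17671 = 11·1606 + 5
13: 17671 = 13·1359 + 4
17: 17671 = 17·1039 + 8
19: 17671 = 19·930 + 1
23: 17671 = 23·768 + 7
29: 17671 = 29·609 + 10
31: 17671 = 31·570 + 1
37: 17671 = 37·477 + 22
41: 17671 = 41·431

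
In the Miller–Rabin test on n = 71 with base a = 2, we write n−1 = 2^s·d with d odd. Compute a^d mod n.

71 − 1 = 70 = 2^1 · 35, so d = 35.
2^1 ≡ 2 (mod 71)
2^2 ≡ 2^2 = 4 ≡ 4 (mod 71)
2^4 ≡ 4^2 = 16 ≡ 16 (mod 71)
2^8 ≡ 16^2 = 256 ≡ 43 (mod 71)
2^16 ≡ 43^2 = 1849 ≡ 3 (mod 71)
2^32 ≡ 3^2 = 9 ≡ 9 (mod 71)
35 = 32 + 2 + 1 in binary powers of 2.
So 2^35 ≡ 9 · 4 · 2 ≡ 1 (mod 71).
Since 2^d ≡ 1 (mod 71), base 2 does not prove 71 composite.

1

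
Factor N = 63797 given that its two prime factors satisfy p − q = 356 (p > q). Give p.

Since p = q + 356, we have 63797 = q(q + 356), so q² + 356q − 63797 = 0.
Discriminant: 356² + 4·63797 = 126736 + 255188 = 381924; √381924 = 618.
q = (−356 + 618)/2 = 131, and p = q + 356 = 487.
Check: 131 · 487 = 63797.

487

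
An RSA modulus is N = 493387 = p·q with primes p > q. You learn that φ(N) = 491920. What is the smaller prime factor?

521

φ(n) = (p−1)(q−1) = n − (p+q) + 1, so p + q = 493387 − 491920 + 1 = 1468.
p and q are the roots of t² − 1468t + 493387 = 0.
Discriminant: 1468² − 4·493387 = 2155024 − 1973548 = 181476; √181476 = 426.
q = (1468 − 426)/2 = 521, p = (1468 + 426)/2 = 947.
Check: 521 · 947 = 493387.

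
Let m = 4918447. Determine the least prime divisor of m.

4918447 is odd.
Digit sum 37, not divisible by 3.
Ends in 7: not divisible by 5.
7: 4918447 = 7·702635 + 2
11: 4918447 = 11·447131 + 6
13: 4918447 = 13·378342 + 1
17: 4918447 = 17·289320 + 7
19: 4918447 = 19·258865 + 12
23: 4918447 = 23·213845 + 12
29: 4918447 = 29·169601 + 18
31: 4918447 = 31·158659 + 18
37: 4918447 = 37·132931

37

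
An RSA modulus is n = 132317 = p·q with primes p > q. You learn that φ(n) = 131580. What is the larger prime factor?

431

φ(n) = (p−1)(q−1) = n − (p+q) + 1, so p + q = 132317 − 131580 + 1 = 738.
p and q are the roots of t² − 738t + 132317 = 0.
Discriminant: 738² − 4·132317 = 544644 − 529268 = 15376; √15376 = 124.
q = (738 − 124)/2 = 307, p = (738 + 124)/2 = 431.
Check: 307 · 431 = 132317.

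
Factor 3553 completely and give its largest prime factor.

19

3553 = 11 · 323
323 = 17 · 19
19 is prime.
So 3553 = 11 · 17 · 19; the largest prime factor is 19.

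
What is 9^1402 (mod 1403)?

9^1 ≡ 9 (mod 1403)
9^2 ≡ 9^2 = 81 ≡ 81 (mod 1403)
9^4 ≡ 81^2 = 6561 ≡ 949 (mod 1403)
9^8 ≡ 949^2 = 900601 ≡ 1278 (mod 1403)
9^16 ≡ 1278^2 = 1633284 ≡ 192 (mod 1403)
9^32 ≡ 192^2 = 36864 ≡ 386 (mod 1403)
9^64 ≡ 386^2 = 148996 ≡ 278 (mod 1403)
9^128 ≡ 278^2 = 77284 ≡ 119 (mod 1403)
9^256 ≡ 119^2 = 14161 ≡ 131 (mod 1403)
9^512 ≡ 131^2 = 17161 ≡ 325 (mod 1403)
9^1024 ≡ 325^2 = 105625 ≡ 400 (mod 1403)
1402 = 1024 + 256 + 64 + 32 + 16 + 8 + 2 in binary powers of 2.
So 9^1402 ≡ 400 · 131 · 278 · 386 · 192 · 1278 · 81 ≡ 813 (mod 1403).
Since 813 ≠ 1, base 9 is a Fermat witness: 1403 is composite.

813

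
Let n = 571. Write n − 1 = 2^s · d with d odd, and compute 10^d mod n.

570

571 − 1 = 570 = 2^1 · 285, so d = 285.
10^1 ≡ 10 (mod 571)
10^2 ≡ 10^2 = 100 ≡ 100 (mod 571)
10^4 ≡ 100^2 = 10000 ≡ 293 (mod 571)
10^8 ≡ 293^2 = 85849 ≡ 199 (mod 571)
10^16 ≡ 199^2 = 39601 ≡ 202 (mod 571)
10^32 ≡ 202^2 = 40804 ≡ 263 (mod 571)
10^64 ≡ 263^2 = 69169 ≡ 78 (mod 571)
10^128 ≡ 78^2 = 6084 ≡ 374 (mod 571)
10^256 ≡ 374^2 = 139876 ≡ 552 (mod 571)
285 = 256 + 16 + 8 + 4 + 1 in binary powers of 2.
So 10^285 ≡ 552 · 202 · 199 · 293 · 10 ≡ 570 (mod 571).
Since 10^d ≡ 570 (mod 571), base 10 does not prove 571 composite.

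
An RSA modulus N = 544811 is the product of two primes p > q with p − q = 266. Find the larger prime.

883

Since p = q + 266, we have 544811 = q(q + 266), so q² + 266q − 544811 = 0.
Discriminant: 266² + 4·544811 = 70756 + 2179244 = 2250000; √2250000 = 1500.
q = (−266 + 1500)/2 = 617, and p = q + 266 = 883.
Check: 617 · 883 = 544811.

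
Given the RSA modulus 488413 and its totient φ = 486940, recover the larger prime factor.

971

φ(n) = (p−1)(q−1) = n − (p+q) + 1, so p + q = 488413 − 486940 + 1 = 1474.
p and q are the roots of t² − 1474t + 488413 = 0.
Discriminant: 1474² − 4·488413 = 2172676 − 1953652 = 219024; √219024 = 468.
q = (1474 − 468)/2 = 503, p = (1474 + 468)/2 = 971.
Check: 503 · 971 = 488413.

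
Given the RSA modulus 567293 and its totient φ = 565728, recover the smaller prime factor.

φ(n) = (p−1)(q−1) = n − (p+q) + 1, so p + q = 567293 − 565728 + 1 = 1566.
p and q are the roots of t² − 1566t + 567293 = 0.
Discriminant: 1566² − 4·567293 = 2452356 − 2269172 = 183184; √183184 = 428.
q = (1566 − 428)/2 = 569, p = (1566 + 428)/2 = 997.
Check: 569 · 997 = 567293.

569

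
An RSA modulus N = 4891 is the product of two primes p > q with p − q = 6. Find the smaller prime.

Since p = q + 6, we have 4891 = q(q + 6), so q² + 6q − 4891 = 0.
Discriminant: 6² + 4·4891 = 36 + 19564 = 19600; √19600 = 140.
q = (−6 + 140)/2 = 67, and p = q + 6 = 73.
Check: 67 · 73 = 4891.

67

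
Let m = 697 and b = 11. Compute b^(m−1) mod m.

11^1 ≡ 11 (mod 697)
11^2 ≡ 11^2 = 121 ≡ 121 (mod 697)
11^4 ≡ 121^2 = 14641 ≡ 4 (mod 697)
11^8 ≡ 4^2 = 16 ≡ 16 (mod 697)
11^16 ≡ 16^2 = 256 ≡ 256 (mod 697)
11^32 ≡ 256^2 = 65536 ≡ 18 (mod 697)
11^64 ≡ 18^2 = 324 ≡ 324 (mod 697)
11^128 ≡ 324^2 = 104976 ≡ 426 (mod 697)
11^256 ≡ 426^2 = 181476 ≡ 256 (mod 697)
11^512 ≡ 256^2 = 65536 ≡ 18 (mod 697)
696 = 512 + 128 + 32 + 16 + 8 in binary powers of 2.
So 11^696 ≡ 18 · 426 · 18 · 256 · 16 ≡ 543 (mod 697).
Since 543 ≠ 1, base 11 is a Fermat witness: 697 is composite.

543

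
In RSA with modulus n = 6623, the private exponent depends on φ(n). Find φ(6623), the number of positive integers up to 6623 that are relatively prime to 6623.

Factor: 6623 = 37 · 179.
φ(6623) = (37−1) · (179−1) = 36 · 178 = 6408.

6408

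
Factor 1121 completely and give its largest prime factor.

59

1121 = 19 · 59
59 is prime.
So 1121 = 19 · 59; the largest prime factor is 59.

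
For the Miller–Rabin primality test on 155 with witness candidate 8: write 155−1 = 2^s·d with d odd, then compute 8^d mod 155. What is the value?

155 − 1 = 154 = 2^1 · 77, so d = 77.
8^1 ≡ 8 (mod 155)
8^2 ≡ 8^2 = 64 ≡ 64 (mod 155)
8^4 ≡ 64^2 = 4096 ≡ 66 (mod 155)
8^8 ≡ 66^2 = 4356 ≡ 16 (mod 155)
8^16 ≡ 16^2 = 256 ≡ 101 (mod 155)
8^32 ≡ 101^2 = 10201 ≡ 126 (mod 155)
8^64 ≡ 126^2 = 15876 ≡ 66 (mod 155)
77 = 64 + 8 + 4 + 1 in binary powers of 2.
So 8^77 ≡ 66 · 16 · 66 · 8 ≡ 33 (mod 155).
Squaring chain: 33; never reaches −1, so base 8 is a Miller–Rabin witness that 155 is composite.

33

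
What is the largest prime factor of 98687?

83

98687 = 29 · 3403
3403 = 41 · 83
83 is prime.
So 98687 = 29 · 41 · 83; the largest prime factor is 83.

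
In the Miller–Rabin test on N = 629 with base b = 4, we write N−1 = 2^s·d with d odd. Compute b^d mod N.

225

629 − 1 = 628 = 2^2 · 157, so d = 157.
4^1 ≡ 4 (mod 629)
4^2 ≡ 4^2 = 16 ≡ 16 (mod 629)
4^4 ≡ 16^2 = 256 ≡ 256 (mod 629)
4^8 ≡ 256^2 = 65536 ≡ 120 (mod 629)
4^16 ≡ 120^2 = 14400 ≡ 562 (mod 629)
4^32 ≡ 562^2 = 315844 ≡ 86 (mod 629)
4^64 ≡ 86^2 = 7396 ≡ 477 (mod 629)
4^128 ≡ 477^2 = 227529 ≡ 460 (mod 629)
157 = 128 + 16 + 8 + 4 + 1 in binary powers of 2.
So 4^157 ≡ 460 · 562 · 120 · 256 · 4 ≡ 225 (mod 629).
Squaring chain: 225 → 305; never reaches −1, so base 4 is a Miller–Rabin witness that 629 is composite.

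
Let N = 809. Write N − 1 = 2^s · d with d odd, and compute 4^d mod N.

808

809 − 1 = 808 = 2^3 · 101, so d = 101.
4^1 ≡ 4 (mod 809)
4^2 ≡ 4^2 = 16 ≡ 16 (mod 809)
4^4 ≡ 16^2 = 256 ≡ 256 (mod 809)
4^8 ≡ 256^2 = 65536 ≡ 7 (mod 809)
4^16 ≡ 7^2 = 49 ≡ 49 (mod 809)
4^32 ≡ 49^2 = 2401 ≡ 783 (mod 809)
4^64 ≡ 783^2 = 613089 ≡ 676 (mod 809)
101 = 64 + 32 + 4 + 1 in binary powers of 2.
So 4^101 ≡ 676 · 783 · 256 · 4 ≡ 808 (mod 809).
Since 4^d ≡ 808 (mod 809), base 4 does not prove 809 composite.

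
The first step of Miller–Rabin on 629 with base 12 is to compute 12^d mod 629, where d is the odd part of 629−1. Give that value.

629 − 1 = 628 = 2^2 · 157, so d = 157.
12^1 ≡ 12 (mod 629)
12^2 ≡ 12^2 = 144 ≡ 144 (mod 629)
12^4 ≡ 144^2 = 20736 ≡ 608 (mod 629)
12^8 ≡ 608^2 = 369664 ≡ 441 (mod 629)
12^16 ≡ 441^2 = 194481 ≡ 120 (mod 629)
12^32 ≡ 120^2 = 14400 ≡ 562 (mod 629)
12^64 ≡ 562^2 = 315844 ≡ 86 (mod 629)
12^128 ≡ 86^2 = 7396 ≡ 477 (mod 629)
157 = 128 + 16 + 8 + 4 + 1 in binary powers of 2.
So 12^157 ≡ 477 · 120 · 441 · 608 · 12 ≡ 201 (mod 629).
Squaring chain: 201 → 145; never reaches −1, so base 12 is a Miller–Rabin witness that 629 is composite.

201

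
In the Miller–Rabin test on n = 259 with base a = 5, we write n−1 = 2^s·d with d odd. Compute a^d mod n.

259 − 1 = 258 = 2^1 · 129, so d = 129.
5^1 ≡ 5 (mod 259)
5^2 ≡ 5^2 = 25 ≡ 25 (mod 259)
5^4 ≡ 25^2 = 625 ≡ 107 (mod 259)
5^8 ≡ 107^2 = 11449 ≡ 53 (mod 259)
5^16 ≡ 53^2 = 2809 ≡ 219 (mod 259)
5^32 ≡ 219^2 = 47961 ≡ 46 (mod 259)
5^64 ≡ 46^2 = 2116 ≡ 44 (mod 259)
5^128 ≡ 44^2 = 1936 ≡ 123 (mod 259)
129 = 128 + 1 in binary powers of 2.
So 5^129 ≡ 123 · 5 ≡ 97 (mod 259).
Squaring chain: 97; never reaches −1, so base 5 is a Miller–Rabin witness that 259 is composite.

97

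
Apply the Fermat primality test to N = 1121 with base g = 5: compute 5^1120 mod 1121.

416

5^1 ≡ 5 (mod 1121)
5^2 ≡ 5^2 = 25 ≡ 25 (mod 1121)
5^4 ≡ 25^2 = 625 ≡ 625 (mod 1121)
5^8 ≡ 625^2 = 390625 ≡ 517 (mod 1121)
5^16 ≡ 517^2 = 267289 ≡ 491 (mod 1121)
5^32 ≡ 491^2 = 241081 ≡ 66 (mod 1121)
5^64 ≡ 66^2 = 4356 ≡ 993 (mod 1121)
5^128 ≡ 993^2 = 986049 ≡ 690 (mod 1121)
5^256 ≡ 690^2 = 476100 ≡ 796 (mod 1121)
5^512 ≡ 796^2 = 633616 ≡ 251 (mod 1121)
5^1024 ≡ 251^2 = 63001 ≡ 225 (mod 1121)
1120 = 1024 + 64 + 32 in binary powers of 2.
So 5^1120 ≡ 225 · 993 · 66 ≡ 416 (mod 1121).
Since 416 ≠ 1, base 5 is a Fermat witness: 1121 is composite.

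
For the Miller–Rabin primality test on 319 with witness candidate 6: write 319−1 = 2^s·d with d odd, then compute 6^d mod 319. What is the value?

319 − 1 = 318 = 2^1 · 159, so d = 159.
6^1 ≡ 6 (mod 319)
6^2 ≡ 6^2 = 36 ≡ 36 (mod 319)
6^4 ≡ 36^2 = 1296 ≡ 20 (mod 319)
6^8 ≡ 20^2 = 400 ≡ 81 (mod 319)
6^16 ≡ 81^2 = 6561 ≡ 181 (mod 319)
6^32 ≡ 181^2 = 32761 ≡ 223 (mod 319)
6^64 ≡ 223^2 = 49729 ≡ 284 (mod 319)
6^128 ≡ 284^2 = 80656 ≡ 268 (mod 319)
159 = 128 + 16 + 8 + 4 + 2 + 1 in binary powers of 2.
So 6^159 ≡ 268 · 181 · 81 · 20 · 36 · 6 ≡ 178 (mod 319).
Squaring chain: 178; never reaches −1, so base 6 is a Miller–Rabin witness that 319 is composite.

178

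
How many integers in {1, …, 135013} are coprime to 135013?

126720

Factor: 135013 = 37 · 41 · 89.
φ(135013) = (37−1) · (41−1) · (89−1) = 36 · 40 · 88 = 126720.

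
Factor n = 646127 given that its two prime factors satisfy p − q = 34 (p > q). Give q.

Since p = q + 34, we have 646127 = q(q + 34), so q² + 34q − 646127 = 0.
Discriminant: 34² + 4·646127 = 1156 + 2584508 = 2585664; √2585664 = 1608.
q = (−34 + 1608)/2 = 787, and p = q + 34 = 821.
Check: 787 · 821 = 646127.

787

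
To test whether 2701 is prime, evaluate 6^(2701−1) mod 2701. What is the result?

1

6^1 ≡ 6 (mod 2701)
6^2 ≡ 6^2 = 36 ≡ 36 (mod 2701)
6^4 ≡ 36^2 = 1296 ≡ 1296 (mod 2701)
6^8 ≡ 1296^2 = 1679616 ≡ 2295 (mod 2701)
6^16 ≡ 2295^2 = 5267025 ≡ 75 (mod 2701)
6^32 ≡ 75^2 = 5625 ≡ 223 (mod 2701)
6^64 ≡ 223^2 = 49729 ≡ 1111 (mod 2701)
6^128 ≡ 1111^2 = 1234321 ≡ 2665 (mod 2701)
6^256 ≡ 2665^2 = 7102225 ≡ 1296 (mod 2701)
6^512 ≡ 1296^2 = 1679616 ≡ 2295 (mod 2701)
6^1024 ≡ 2295^2 = 5267025 ≡ 75 (mod 2701)
6^2048 ≡ 75^2 = 5625 ≡ 223 (mod 2701)
2700 = 2048 + 512 + 128 + 8 + 4 in binary powers of 2.
So 6^2700 ≡ 223 · 2295 · 2665 · 2295 · 1296 ≡ 1 (mod 2701).
Since the result is 1, base 6 gives no evidence that 2701 is composite.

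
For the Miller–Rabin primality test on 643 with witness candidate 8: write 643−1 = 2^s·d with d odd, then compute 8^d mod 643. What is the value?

643 − 1 = 642 = 2^1 · 321, so d = 321.
8^1 ≡ 8 (mod 643)
8^2 ≡ 8^2 = 64 ≡ 64 (mod 643)
8^4 ≡ 64^2 = 4096 ≡ 238 (mod 643)
8^8 ≡ 238^2 = 56644 ≡ 60 (mod 643)
8^16 ≡ 60^2 = 3600 ≡ 385 (mod 643)
8^32 ≡ 385^2 = 148225 ≡ 335 (mod 643)
8^64 ≡ 335^2 = 112225 ≡ 343 (mod 643)
8^128 ≡ 343^2 = 117649 ≡ 623 (mod 643)
8^256 ≡ 623^2 = 388129 ≡ 400 (mod 643)
321 = 256 + 64 + 1 in binary powers of 2.
So 8^321 ≡ 400 · 343 · 8 ≡ 642 (mod 643).
Since 8^d ≡ 642 (mod 643), base 8 does not prove 643 composite.

642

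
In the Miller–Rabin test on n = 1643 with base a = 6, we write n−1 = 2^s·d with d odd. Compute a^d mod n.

1643 − 1 = 1642 = 2^1 · 821, so d = 821.
6^1 ≡ 6 (mod 1643)
6^2 ≡ 6^2 = 36 ≡ 36 (mod 1643)
6^4 ≡ 36^2 = 1296 ≡ 1296 (mod 1643)
6^8 ≡ 1296^2 = 1679616 ≡ 470 (mod 1643)
6^16 ≡ 470^2 = 220900 ≡ 738 (mod 1643)
6^32 ≡ 738^2 = 544644 ≡ 811 (mod 1643)
6^64 ≡ 811^2 = 657721 ≡ 521 (mod 1643)
6^128 ≡ 521^2 = 271441 ≡ 346 (mod 1643)
6^256 ≡ 346^2 = 119716 ≡ 1420 (mod 1643)
6^512 ≡ 1420^2 = 2016400 ≡ 439 (mod 1643)
821 = 512 + 256 + 32 + 16 + 4 + 1 in binary powers of 2.
So 6^821 ≡ 439 · 1420 · 811 · 738 · 1296 · 6 ≡ 1607 (mod 1643).
Squaring chain: 1607; never reaches −1, so base 6 is a Miller–Rabin witness that 1643 is composite.

1607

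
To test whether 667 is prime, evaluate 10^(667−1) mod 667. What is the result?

10^1 ≡ 10 (mod 667)
10^2 ≡ 10^2 = 100 ≡ 100 (mod 667)
10^4 ≡ 100^2 = 10000 ≡ 662 (mod 667)
10^8 ≡ 662^2 = 438244 ≡ 25 (mod 667)
10^16 ≡ 25^2 = 625 ≡ 625 (mod 667)
10^32 ≡ 625^2 = 390625 ≡ 430 (mod 667)
10^64 ≡ 430^2 = 184900 ≡ 141 (mod 667)
10^128 ≡ 141^2 = 19881 ≡ 538 (mod 667)
10^256 ≡ 538^2 = 289444 ≡ 633 (mod 667)
10^512 ≡ 633^2 = 400689 ≡ 489 (mod 667)
666 = 512 + 128 + 16 + 8 + 2 in binary powers of 2.
So 10^666 ≡ 489 · 538 · 625 · 25 · 100 ≡ 236 (mod 667).
Since 236 ≠ 1, base 10 is a Fermat witness: 667 is composite.

236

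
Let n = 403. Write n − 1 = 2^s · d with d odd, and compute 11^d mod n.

403 − 1 = 402 = 2^1 · 201, so d = 201.
11^1 ≡ 11 (mod 403)
11^2 ≡ 11^2 = 121 ≡ 121 (mod 403)
11^4 ≡ 121^2 = 14641 ≡ 133 (mod 403)
11^8 ≡ 133^2 = 17689 ≡ 360 (mod 403)
11^16 ≡ 360^2 = 129600 ≡ 237 (mod 403)
11^32 ≡ 237^2 = 56169 ≡ 152 (mod 403)
11^64 ≡ 152^2 = 23104 ≡ 133 (mod 403)
11^128 ≡ 133^2 = 17689 ≡ 360 (mod 403)
201 = 128 + 64 + 8 + 1 in binary powers of 2.
So 11^201 ≡ 360 · 133 · 360 · 11 ≡ 151 (mod 403).
Squaring chain: 151; never reaches −1, so base 11 is a Miller–Rabin witness that 403 is composite.

151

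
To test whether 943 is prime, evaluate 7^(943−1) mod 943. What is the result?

7^1 ≡ 7 (mod 943)
7^2 ≡ 7^2 = 49 ≡ 49 (mod 943)
7^4 ≡ 49^2 = 2401 ≡ 515 (mod 943)
7^8 ≡ 515^2 = 265225 ≡ 242 (mod 943)
7^16 ≡ 242^2 = 58564 ≡ 98 (mod 943)
7^32 ≡ 98^2 = 9604 ≡ 174 (mod 943)
7^64 ≡ 174^2 = 30276 ≡ 100 (mod 943)
7^128 ≡ 100^2 = 10000 ≡ 570 (mod 943)
7^256 ≡ 570^2 = 324900 ≡ 508 (mod 943)
7^512 ≡ 508^2 = 258064 ≡ 625 (mod 943)
942 = 512 + 256 + 128 + 32 + 8 + 4 + 2 in binary powers of 2.
So 7^942 ≡ 625 · 508 · 570 · 174 · 242 · 515 · 49 ≡ 156 (mod 943).
Since 156 ≠ 1, base 7 is a Fermat witness: 943 is composite.

156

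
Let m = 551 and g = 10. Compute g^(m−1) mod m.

10^1 ≡ 10 (mod 551)
10^2 ≡ 10^2 = 100 ≡ 100 (mod 551)
10^4 ≡ 100^2 = 10000 ≡ 82 (mod 551)
10^8 ≡ 82^2 = 6724 ≡ 112 (mod 551)
10^16 ≡ 112^2 = 12544 ≡ 422 (mod 551)
10^32 ≡ 422^2 = 178084 ≡ 111 (mod 551)
10^64 ≡ 111^2 = 12321 ≡ 199 (mod 551)
10^128 ≡ 199^2 = 39601 ≡ 480 (mod 551)
10^256 ≡ 480^2 = 230400 ≡ 82 (mod 551)
10^512 ≡ 82^2 = 6724 ≡ 112 (mod 551)
550 = 512 + 32 + 4 + 2 in binary powers of 2.
So 10^550 ≡ 112 · 111 · 82 · 100 ≡ 237 (mod 551).
Since 237 ≠ 1, base 10 is a Fermat witness: 551 is composite.

237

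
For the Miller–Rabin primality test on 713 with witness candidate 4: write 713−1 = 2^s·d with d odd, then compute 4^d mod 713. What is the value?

713 − 1 = 712 = 2^3 · 89, so d = 89.
4^1 ≡ 4 (mod 713)
4^2 ≡ 4^2 = 16 ≡ 16 (mod 713)
4^4 ≡ 16^2 = 256 ≡ 256 (mod 713)
4^8 ≡ 256^2 = 65536 ≡ 653 (mod 713)
4^16 ≡ 653^2 = 426409 ≡ 35 (mod 713)
4^32 ≡ 35^2 = 1225 ≡ 512 (mod 713)
4^64 ≡ 512^2 = 262144 ≡ 473 (mod 713)
89 = 64 + 16 + 8 + 1 in binary powers of 2.
So 4^89 ≡ 473 · 35 · 653 · 4 ≡ 349 (mod 713).
Squaring chain: 349 → 591 → 624; never reaches −1, so base 4 is a Miller–Rabin witness that 713 is composite.

349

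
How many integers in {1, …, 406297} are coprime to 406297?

387504

Factor: 406297 = 37 · 79 · 139.
φ(406297) = (37−1) · (79−1) · (139−1) = 36 · 78 · 138 = 387504.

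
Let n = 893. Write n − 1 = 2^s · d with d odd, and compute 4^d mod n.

747

893 − 1 = 892 = 2^2 · 223, so d = 223.
4^1 ≡ 4 (mod 893)
4^2 ≡ 4^2 = 16 ≡ 16 (mod 893)
4^4 ≡ 16^2 = 256 ≡ 256 (mod 893)
4^8 ≡ 256^2 = 65536 ≡ 347 (mod 893)
4^16 ≡ 347^2 = 120409 ≡ 747 (mod 893)
4^32 ≡ 747^2 = 558009 ≡ 777 (mod 893)
4^64 ≡ 777^2 = 603729 ≡ 61 (mod 893)
4^128 ≡ 61^2 = 3721 ≡ 149 (mod 893)
223 = 128 + 64 + 16 + 8 + 4 + 2 + 1 in binary powers of 2.
So 4^223 ≡ 149 · 61 · 747 · 347 · 256 · 16 · 4 ≡ 747 (mod 893).
Squaring chain: 747 → 777; never reaches −1, so base 4 is a Miller–Rabin witness that 893 is composite.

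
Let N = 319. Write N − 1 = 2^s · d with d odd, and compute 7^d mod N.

74

319 − 1 = 318 = 2^1 · 159, so d = 159.
7^1 ≡ 7 (mod 319)
7^2 ≡ 7^2 = 49 ≡ 49 (mod 319)
7^4 ≡ 49^2 = 2401 ≡ 168 (mod 319)
7^8 ≡ 168^2 = 28224 ≡ 152 (mod 319)
7^16 ≡ 152^2 = 23104 ≡ 136 (mod 319)
7^32 ≡ 136^2 = 18496 ≡ 313 (mod 319)
7^64 ≡ 313^2 = 97969 ≡ 36 (mod 319)
7^128 ≡ 36^2 = 1296 ≡ 20 (mod 319)
159 = 128 + 16 + 8 + 4 + 2 + 1 in binary powers of 2.
So 7^159 ≡ 20 · 136 · 152 · 168 · 49 · 7 ≡ 74 (mod 319).
Squaring chain: 74; never reaches −1, so base 7 is a Miller–Rabin witness that 319 is composite.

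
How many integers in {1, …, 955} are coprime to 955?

760

Factor: 955 = 5 · 191.
φ(955) = (5−1) · (191−1) = 4 · 190 = 760.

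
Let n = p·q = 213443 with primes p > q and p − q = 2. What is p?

Since p = q + 2, we have 213443 = q(q + 2), so q² + 2q − 213443 = 0.
Discriminant: 2² + 4·213443 = 4 + 853772 = 853776; √853776 = 924.
q = (−2 + 924)/2 = 461, and p = q + 2 = 463.
Check: 461 · 463 = 213443.

463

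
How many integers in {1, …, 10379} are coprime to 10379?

10176

Factor: 10379 = 97 · 107.
φ(10379) = (97−1) · (107−1) = 96 · 106 = 10176.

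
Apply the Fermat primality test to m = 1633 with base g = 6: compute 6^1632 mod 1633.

6^1 ≡ 6 (mod 1633)
6^2 ≡ 6^2 = 36 ≡ 36 (mod 1633)
6^4 ≡ 36^2 = 1296 ≡ 1296 (mod 1633)
6^8 ≡ 1296^2 = 1679616 ≡ 892 (mod 1633)
6^16 ≡ 892^2 = 795664 ≡ 393 (mod 1633)
6^32 ≡ 393^2 = 154449 ≡ 947 (mod 1633)
6^64 ≡ 947^2 = 896809 ≡ 292 (mod 1633)
6^128 ≡ 292^2 = 85264 ≡ 348 (mod 1633)
6^256 ≡ 348^2 = 121104 ≡ 262 (mod 1633)
6^512 ≡ 262^2 = 68644 ≡ 58 (mod 1633)
6^1024 ≡ 58^2 = 3364 ≡ 98 (mod 1633)
1632 = 1024 + 512 + 64 + 32 in binary powers of 2.
So 6^1632 ≡ 98 · 58 · 292 · 947 ≡ 1549 (mod 1633).
Since 1549 ≠ 1, base 6 is a Fermat witness: 1633 is composite.

1549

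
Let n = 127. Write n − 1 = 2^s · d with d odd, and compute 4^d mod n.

127 − 1 = 126 = 2^1 · 63, so d = 63.
4^1 ≡ 4 (mod 127)
4^2 ≡ 4^2 = 16 ≡ 16 (mod 127)
4^4 ≡ 16^2 = 256 ≡ 2 (mod 127)
4^8 ≡ 2^2 = 4 ≡ 4 (mod 127)
4^16 ≡ 4^2 = 16 ≡ 16 (mod 127)
4^32 ≡ 16^2 = 256 ≡ 2 (mod 127)
63 = 32 + 16 + 8 + 4 + 2 + 1 in binary powers of 2.
So 4^63 ≡ 2 · 16 · 4 · 2 · 16 · 4 ≡ 1 (mod 127).
Since 4^d ≡ 1 (mod 127), base 4 does not prove 127 composite.

1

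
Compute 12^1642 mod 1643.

782

12^1 ≡ 12 (mod 1643)
12^2 ≡ 12^2 = 144 ≡ 144 (mod 1643)
12^4 ≡ 144^2 = 20736 ≡ 1020 (mod 1643)
12^8 ≡ 1020^2 = 1040400 ≡ 381 (mod 1643)
12^16 ≡ 381^2 = 145161 ≡ 577 (mod 1643)
12^32 ≡ 577^2 = 332929 ≡ 1043 (mod 1643)
12^64 ≡ 1043^2 = 1087849 ≡ 183 (mod 1643)
12^128 ≡ 183^2 = 33489 ≡ 629 (mod 1643)
12^256 ≡ 629^2 = 395641 ≡ 1321 (mod 1643)
12^512 ≡ 1321^2 = 1745041 ≡ 175 (mod 1643)
12^1024 ≡ 175^2 = 30625 ≡ 1051 (mod 1643)
1642 = 1024 + 512 + 64 + 32 + 8 + 2 in binary powers of 2.
So 12^1642 ≡ 1051 · 175 · 183 · 1043 · 381 · 144 ≡ 782 (mod 1643).
Since 782 ≠ 1, base 12 is a Fermat witness: 1643 is composite.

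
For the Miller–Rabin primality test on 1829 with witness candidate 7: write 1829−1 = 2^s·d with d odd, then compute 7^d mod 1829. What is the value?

989

1829 − 1 = 1828 = 2^2 · 457, so d = 457.
7^1 ≡ 7 (mod 1829)
7^2 ≡ 7^2 = 49 ≡ 49 (mod 1829)
7^4 ≡ 49^2 = 2401 ≡ 572 (mod 1829)
7^8 ≡ 572^2 = 327184 ≡ 1622 (mod 1829)
7^16 ≡ 1622^2 = 2630884 ≡ 782 (mod 1829)
7^32 ≡ 782^2 = 611524 ≡ 638 (mod 1829)
7^64 ≡ 638^2 = 407044 ≡ 1006 (mod 1829)
7^128 ≡ 1006^2 = 1012036 ≡ 599 (mod 1829)
7^256 ≡ 599^2 = 358801 ≡ 317 (mod 1829)
457 = 256 + 128 + 64 + 8 + 1 in binary powers of 2.
So 7^457 ≡ 317 · 599 · 1006 · 1622 · 7 ≡ 989 (mod 1829).
Squaring chain: 989 → 1435; never reaches −1, so base 7 is a Miller–Rabin witness that 1829 is composite.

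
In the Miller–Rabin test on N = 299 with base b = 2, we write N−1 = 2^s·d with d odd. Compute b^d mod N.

299 − 1 = 298 = 2^1 · 149, so d = 149.
2^1 ≡ 2 (mod 299)
2^2 ≡ 2^2 = 4 ≡ 4 (mod 299)
2^4 ≡ 4^2 = 16 ≡ 16 (mod 299)
2^8 ≡ 16^2 = 256 ≡ 256 (mod 299)
2^16 ≡ 256^2 = 65536 ≡ 55 (mod 299)
2^32 ≡ 55^2 = 3025 ≡ 35 (mod 299)
2^64 ≡ 35^2 = 1225 ≡ 29 (mod 299)
2^128 ≡ 29^2 = 841 ≡ 243 (mod 299)
149 = 128 + 16 + 4 + 1 in binary powers of 2.
So 2^149 ≡ 243 · 55 · 16 · 2 ≡ 110 (mod 299).
Squaring chain: 110; never reaches −1, so base 2 is a Miller–Rabin witness that 299 is composite.

110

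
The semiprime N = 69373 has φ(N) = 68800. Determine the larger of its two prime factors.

φ(n) = (p−1)(q−1) = n − (p+q) + 1, so p + q = 69373 − 68800 + 1 = 574.
p and q are the roots of t² − 574t + 69373 = 0.
Discriminant: 574² − 4·69373 = 329476 − 277492 = 51984; √51984 = 228.
q = (574 − 228)/2 = 173, p = (574 + 228)/2 = 401.
Check: 173 · 401 = 69373.

401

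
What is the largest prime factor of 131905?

131905 = 5 · 26381
26381 = 23 · 1147
1147 = 31 · 37
37 is prime.
So 131905 = 5 · 23 · 31 · 37; the largest prime factor is 37.

37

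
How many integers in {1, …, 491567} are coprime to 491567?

Factor: 491567 = 31 · 101 · 157.
φ(491567) = (31−1) · (101−1) · (157−1) = 30 · 100 · 156 = 468000.

468000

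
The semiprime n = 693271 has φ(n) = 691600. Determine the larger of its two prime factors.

φ(n) = (p−1)(q−1) = n − (p+q) + 1, so p + q = 693271 − 691600 + 1 = 1672.
p and q are the roots of t² − 1672t + 693271 = 0.
Discriminant: 1672² − 4·693271 = 2795584 − 2773084 = 22500; √22500 = 150.
q = (1672 − 150)/2 = 761, p = (1672 + 150)/2 = 911.
Check: 761 · 911 = 693271.

911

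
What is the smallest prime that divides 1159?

1159 is odd.
Digit sum 16, not divisible by 3.
Ends in 9: not divisible by 5.
7: 1159 = 7·165 + 4
11: 1159 = 11·105 + 4
13: 1159 = 13·89 + 2
17: 1159 = 17·68 + 3
19: 1159 = 19·61

19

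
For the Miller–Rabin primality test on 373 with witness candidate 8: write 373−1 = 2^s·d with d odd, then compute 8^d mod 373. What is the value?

269

373 − 1 = 372 = 2^2 · 93, so d = 93.
8^1 ≡ 8 (mod 373)
8^2 ≡ 8^2 = 64 ≡ 64 (mod 373)
8^4 ≡ 64^2 = 4096 ≡ 366 (mod 373)
8^8 ≡ 366^2 = 133956 ≡ 49 (mod 373)
8^16 ≡ 49^2 = 2401 ≡ 163 (mod 373)
8^32 ≡ 163^2 = 26569 ≡ 86 (mod 373)
8^64 ≡ 86^2 = 7396 ≡ 309 (mod 373)
93 = 64 + 16 + 8 + 4 + 1 in binary powers of 2.
So 8^93 ≡ 309 · 163 · 49 · 366 · 8 ≡ 269 (mod 373).
Squaring chain: 269 → 372; reaches −1, so base 8 does not prove 373 composite.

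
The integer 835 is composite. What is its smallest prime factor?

5

835 is odd.
Digit sum 16, not divisible by 3.
Ends in 5: divisible by 5.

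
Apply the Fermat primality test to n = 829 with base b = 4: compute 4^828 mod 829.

1

4^1 ≡ 4 (mod 829)
4^2 ≡ 4^2 = 16 ≡ 16 (mod 829)
4^4 ≡ 16^2 = 256 ≡ 256 (mod 829)
4^8 ≡ 256^2 = 65536 ≡ 45 (mod 829)
4^16 ≡ 45^2 = 2025 ≡ 367 (mod 829)
4^32 ≡ 367^2 = 134689 ≡ 391 (mod 829)
4^64 ≡ 391^2 = 152881 ≡ 345 (mod 829)
4^128 ≡ 345^2 = 119025 ≡ 478 (mod 829)
4^256 ≡ 478^2 = 228484 ≡ 509 (mod 829)
4^512 ≡ 509^2 = 259081 ≡ 433 (mod 829)
828 = 512 + 256 + 32 + 16 + 8 + 4 in binary powers of 2.
So 4^828 ≡ 433 · 509 · 391 · 367 · 45 · 256 ≡ 1 (mod 829).
Since the result is 1, base 4 gives no evidence that 829 is composite.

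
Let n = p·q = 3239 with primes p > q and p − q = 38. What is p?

Since p = q + 38, we have 3239 = q(q + 38), so q² + 38q − 3239 = 0.
Discriminant: 38² + 4·3239 = 1444 + 12956 = 14400; √14400 = 120.
q = (−38 + 120)/2 = 41, and p = q + 38 = 79.
Check: 41 · 79 = 3239.

79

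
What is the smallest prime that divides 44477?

79

44477 is odd.
Digit sum 26, not divisible by 3.
Ends in 7: not divisible by 5.
7: 44477 = 7·6353 + 6
11: 44477 = 11·4043 + 4
13: 44477 = 13·3421 + 4
17: 44477 = 17·2616 + 5
19: 44477 = 19·2340 + 17
23: 44477 = 23·1933 + 18
29: 44477 = 29·1533 + 20
31: 44477 = 31·1434 + 23
37: 44477 = 37·1202 + 3
41: 44477 = 41·1084 + 33
43: 44477 = 43·1034 + 15
47: 44477 = 47·946 + 15
53: 44477 = 53·839 + 10
59: 44477 = 59·753 + 50
61: 44477 = 61·729 + 8
67: 44477 = 67·663 + 56
71: 44477 = 71·626 + 31
73: 44477 = 73·609 + 20
79: 44477 = 79·563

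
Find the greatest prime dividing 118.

118 = 2 · 59
59 is prime.
So 118 = 2 · 59; the largest prime factor is 59.

59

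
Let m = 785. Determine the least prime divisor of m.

785 is odd.
Digit sum 20, not divisible by 3.
Ends in 5: divisible by 5.

5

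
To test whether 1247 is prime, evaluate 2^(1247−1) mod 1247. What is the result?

2^1 ≡ 2 (mod 1247)
2^2 ≡ 2^2 = 4 ≡ 4 (mod 1247)
2^4 ≡ 4^2 = 16 ≡ 16 (mod 1247)
2^8 ≡ 16^2 = 256 ≡ 256 (mod 1247)
2^16 ≡ 256^2 = 65536 ≡ 692 (mod 1247)
2^32 ≡ 692^2 = 478864 ≡ 16 (mod 1247)
2^64 ≡ 16^2 = 256 ≡ 256 (mod 1247)
2^128 ≡ 256^2 = 65536 ≡ 692 (mod 1247)
2^256 ≡ 692^2 = 478864 ≡ 16 (mod 1247)
2^512 ≡ 16^2 = 256 ≡ 256 (mod 1247)
2^1024 ≡ 256^2 = 65536 ≡ 692 (mod 1247)
1246 = 1024 + 128 + 64 + 16 + 8 + 4 + 2 in binary powers of 2.
So 2^1246 ≡ 692 · 692 · 256 · 692 · 256 · 16 · 4 ≡ 173 (mod 1247).
Since 173 ≠ 1, base 2 is a Fermat witness: 1247 is composite.

173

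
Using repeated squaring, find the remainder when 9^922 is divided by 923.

9^1 ≡ 9 (mod 923)
9^2 ≡ 9^2 = 81 ≡ 81 (mod 923)
9^4 ≡ 81^2 = 6561 ≡ 100 (mod 923)
9^8 ≡ 100^2 = 10000 ≡ 770 (mod 923)
9^16 ≡ 770^2 = 592900 ≡ 334 (mod 923)
9^32 ≡ 334^2 = 111556 ≡ 796 (mod 923)
9^64 ≡ 796^2 = 633616 ≡ 438 (mod 923)
9^128 ≡ 438^2 = 191844 ≡ 783 (mod 923)
9^256 ≡ 783^2 = 613089 ≡ 217 (mod 923)
9^512 ≡ 217^2 = 47089 ≡ 16 (mod 923)
922 = 512 + 256 + 128 + 16 + 8 + 2 in binary powers of 2.
So 9^922 ≡ 16 · 217 · 783 · 334 · 770 · 81 ≡ 178 (mod 923).
Since 178 ≠ 1, base 9 is a Fermat witness: 923 is composite.

178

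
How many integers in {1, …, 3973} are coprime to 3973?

Factor: 3973 = 29 · 137.
φ(3973) = (29−1) · (137−1) = 28 · 136 = 3808.

3808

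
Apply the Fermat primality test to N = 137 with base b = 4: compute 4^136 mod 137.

4^1 ≡ 4 (mod 137)
4^2 ≡ 4^2 = 16 ≡ 16 (mod 137)
4^4 ≡ 16^2 = 256 ≡ 119 (mod 137)
4^8 ≡ 119^2 = 14161 ≡ 50 (mod 137)
4^16 ≡ 50^2 = 2500 ≡ 34 (mod 137)
4^32 ≡ 34^2 = 1156 ≡ 60 (mod 137)
4^64 ≡ 60^2 = 3600 ≡ 38 (mod 137)
4^128 ≡ 38^2 = 1444 ≡ 74 (mod 137)
136 = 128 + 8 in binary powers of 2.
So 4^136 ≡ 74 · 50 ≡ 1 (mod 137).
Since the result is 1, base 4 gives no evidence that 137 is composite.

1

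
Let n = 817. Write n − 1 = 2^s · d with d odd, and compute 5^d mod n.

710

817 − 1 = 816 = 2^4 · 51, so d = 51.
5^1 ≡ 5 (mod 817)
5^2 ≡ 5^2 = 25 ≡ 25 (mod 817)
5^4 ≡ 25^2 = 625 ≡ 625 (mod 817)
5^8 ≡ 625^2 = 390625 ≡ 99 (mod 817)
5^16 ≡ 99^2 = 9801 ≡ 814 (mod 817)
5^32 ≡ 814^2 = 662596 ≡ 9 (mod 817)
51 = 32 + 16 + 2 + 1 in binary powers of 2.
So 5^51 ≡ 9 · 814 · 25 · 5 ≡ 710 (mod 817).
Squaring chain: 710 → 11 → 121 → 752; never reaches −1, so base 5 is a Miller–Rabin witness that 817 is composite.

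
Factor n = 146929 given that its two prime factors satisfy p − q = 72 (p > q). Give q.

349

Since p = q + 72, we have 146929 = q(q + 72), so q² + 72q − 146929 = 0.
Discriminant: 72² + 4·146929 = 5184 + 587716 = 592900; √592900 = 770.
q = (−72 + 770)/2 = 349, and p = q + 72 = 421.
Check: 349 · 421 = 146929.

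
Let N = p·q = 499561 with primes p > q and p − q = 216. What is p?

Since p = q + 216, we have 499561 = q(q + 216), so q² + 216q − 499561 = 0.
Discriminant: 216² + 4·499561 = 46656 + 1998244 = 2044900; √2044900 = 1430.
q = (−216 + 1430)/2 = 607, and p = q + 216 = 823.
Check: 607 · 823 = 499561.

823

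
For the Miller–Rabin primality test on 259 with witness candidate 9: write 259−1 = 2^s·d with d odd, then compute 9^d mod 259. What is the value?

259 − 1 = 258 = 2^1 · 129, so d = 129.
9^1 ≡ 9 (mod 259)
9^2 ≡ 9^2 = 81 ≡ 81 (mod 259)
9^4 ≡ 81^2 = 6561 ≡ 86 (mod 259)
9^8 ≡ 86^2 = 7396 ≡ 144 (mod 259)
9^16 ≡ 144^2 = 20736 ≡ 16 (mod 259)
9^32 ≡ 16^2 = 256 ≡ 256 (mod 259)
9^64 ≡ 256^2 = 65536 ≡ 9 (mod 259)
9^128 ≡ 9^2 = 81 ≡ 81 (mod 259)
129 = 128 + 1 in binary powers of 2.
So 9^129 ≡ 81 · 9 ≡ 211 (mod 259).
Squaring chain: 211; never reaches −1, so base 9 is a Miller–Rabin witness that 259 is composite.

211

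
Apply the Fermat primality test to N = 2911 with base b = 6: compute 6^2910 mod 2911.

6^1 ≡ 6 (mod 2911)
6^2 ≡ 6^2 = 36 ≡ 36 (mod 2911)
6^4 ≡ 36^2 = 1296 ≡ 1296 (mod 2911)
6^8 ≡ 1296^2 = 1679616 ≡ 2880 (mod 2911)
6^16 ≡ 2880^2 = 8294400 ≡ 961 (mod 2911)
6^32 ≡ 961^2 = 923521 ≡ 734 (mod 2911)
6^64 ≡ 734^2 = 538756 ≡ 221 (mod 2911)
6^128 ≡ 221^2 = 48841 ≡ 2265 (mod 2911)
6^256 ≡ 2265^2 = 5130225 ≡ 1043 (mod 2911)
6^512 ≡ 1043^2 = 1087849 ≡ 2046 (mod 2911)
6^1024 ≡ 2046^2 = 4186116 ≡ 98 (mod 2911)
6^2048 ≡ 98^2 = 9604 ≡ 871 (mod 2911)
2910 = 2048 + 512 + 256 + 64 + 16 + 8 + 4 + 2 in binary powers of 2.
So 6^2910 ≡ 871 · 2046 · 1043 · 221 · 961 · 2880 · 1296 · 36 ≡ 747 (mod 2911).
Since 747 ≠ 1, base 6 is a Fermat witness: 2911 is composite.

747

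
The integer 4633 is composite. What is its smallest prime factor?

41

4633 is odd.
Digit sum 16, not divisible by 3.
Ends in 3: not divisible by 5.
7: 4633 = 7·661 + 6
11: 4633 = 11·421 + 2
13: 4633 = 13·356 + 5
17: 4633 = 17·272 + 9
19: 4633 = 19·243 + 16
23: 4633 = 23·201 + 10
29: 4633 = 29·159 + 22
31: 4633 = 31·149 + 14
37: 4633 = 37·125 + 8
41: 4633 = 41·113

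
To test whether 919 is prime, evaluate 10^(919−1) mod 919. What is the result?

10^1 ≡ 10 (mod 919)
10^2 ≡ 10^2 = 100 ≡ 100 (mod 919)
10^4 ≡ 100^2 = 10000 ≡ 810 (mod 919)
10^8 ≡ 810^2 = 656100 ≡ 853 (mod 919)
10^16 ≡ 853^2 = 727609 ≡ 680 (mod 919)
10^32 ≡ 680^2 = 462400 ≡ 143 (mod 919)
10^64 ≡ 143^2 = 20449 ≡ 231 (mod 919)
10^128 ≡ 231^2 = 53361 ≡ 59 (mod 919)
10^256 ≡ 59^2 = 3481 ≡ 724 (mod 919)
10^512 ≡ 724^2 = 524176 ≡ 346 (mod 919)
918 = 512 + 256 + 128 + 16 + 4 + 2 in binary powers of 2.
So 10^918 ≡ 346 · 724 · 59 · 680 · 810 · 100 ≡ 1 (mod 919).
Since the result is 1, base 10 gives no evidence that 919 is composite.

1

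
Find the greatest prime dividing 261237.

261237 = 3 · 87079
87079 = 31 · 2809
2809 = 53 · 53
53 = 53 · 1
So 261237 = 3 · 31 · 53^2; the largest prime factor is 53.

53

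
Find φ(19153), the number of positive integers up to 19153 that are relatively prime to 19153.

18868

Factor: 19153 = 107 · 179.
φ(19153) = (107−1) · (179−1) = 106 · 178 = 18868.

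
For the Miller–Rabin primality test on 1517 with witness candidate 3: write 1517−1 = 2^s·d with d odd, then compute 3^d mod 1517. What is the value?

1517 − 1 = 1516 = 2^2 · 379, so d = 379.
3^1 ≡ 3 (mod 1517)
3^2 ≡ 3^2 = 9 ≡ 9 (mod 1517)
3^4 ≡ 9^2 = 81 ≡ 81 (mod 1517)
3^8 ≡ 81^2 = 6561 ≡ 493 (mod 1517)
3^16 ≡ 493^2 = 243049 ≡ 329 (mod 1517)
3^32 ≡ 329^2 = 108241 ≡ 534 (mod 1517)
3^64 ≡ 534^2 = 285156 ≡ 1477 (mod 1517)
3^128 ≡ 1477^2 = 2181529 ≡ 83 (mod 1517)
3^256 ≡ 83^2 = 6889 ≡ 821 (mod 1517)
379 = 256 + 64 + 32 + 16 + 8 + 2 + 1 in binary powers of 2.
So 3^379 ≡ 821 · 1477 · 534 · 329 · 493 · 9 · 3 ≡ 1298 (mod 1517).
Squaring chain: 1298 → 934; never reaches −1, so base 3 is a Miller–Rabin witness that 1517 is composite.

1298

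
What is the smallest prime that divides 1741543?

43

1741543 is odd.
Digit sum 25, not divisible by 3.
Ends in 3: not divisible by 5.
7: 1741543 = 7·248791 + 6
11: 1741543 = 11·158322 + 1
13: 1741543 = 13·133964 + 11
17: 1741543 = 17·102443 + 12
19: 1741543 = 19·91660 + 3
23: 1741543 = 23·75719 + 6
29: 1741543 = 29·60053 + 6
31: 1741543 = 31·56178 + 25
37: 1741543 = 37·47068 + 27
41: 1741543 = 41·42476 + 27
43: 1741543 = 43·40501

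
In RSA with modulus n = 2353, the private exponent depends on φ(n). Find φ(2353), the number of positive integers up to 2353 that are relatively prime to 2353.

Factor: 2353 = 13 · 181.
φ(2353) = (13−1) · (181−1) = 12 · 180 = 2160.

2160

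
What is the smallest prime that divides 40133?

67

40133 is odd.
Digit sum 11, not divisible by 3.
Ends in 3: not divisible by 5.
7: 40133 = 7·5733 + 2
11: 40133 = 11·3648 + 5
13: 40133 = 13·3087 + 2
17: 40133 = 17·2360 + 13
19: 40133 = 19·2112 + 5
23: 40133 = 23·1744 + 21
29: 40133 = 29·1383 + 26
31: 40133 = 31·1294 + 19
37: 40133 = 37·1084 + 25
41: 40133 = 41·978 + 35
43: 40133 = 43·933 + 14
47: 40133 = 47·853 + 42
53: 40133 = 53·757 + 12
59: 40133 = 59·680 + 13
61: 40133 = 61·657 + 56
67: 40133 = 67·599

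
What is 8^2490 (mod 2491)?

8^1 ≡ 8 (mod 2491)
8^2 ≡ 8^2 = 64 ≡ 64 (mod 2491)
8^4 ≡ 64^2 = 4096 ≡ 1605 (mod 2491)
8^8 ≡ 1605^2 = 2576025 ≡ 331 (mod 2491)
8^16 ≡ 331^2 = 109561 ≡ 2448 (mod 2491)
8^32 ≡ 2448^2 = 5992704 ≡ 1849 (mod 2491)
8^64 ≡ 1849^2 = 3418801 ≡ 1149 (mod 2491)
8^128 ≡ 1149^2 = 1320201 ≡ 2462 (mod 2491)
8^256 ≡ 2462^2 = 6061444 ≡ 841 (mod 2491)
8^512 ≡ 841^2 = 707281 ≡ 2328 (mod 2491)
8^1024 ≡ 2328^2 = 5419584 ≡ 1659 (mod 2491)
8^2048 ≡ 1659^2 = 2752281 ≡ 2217 (mod 2491)
2490 = 2048 + 256 + 128 + 32 + 16 + 8 + 2 in binary powers of 2.
So 8^2490 ≡ 2217 · 841 · 2462 · 1849 · 2448 · 331 · 64 ≡ 1811 (mod 2491).
Since 1811 ≠ 1, base 8 is a Fermat witness: 2491 is composite.

1811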